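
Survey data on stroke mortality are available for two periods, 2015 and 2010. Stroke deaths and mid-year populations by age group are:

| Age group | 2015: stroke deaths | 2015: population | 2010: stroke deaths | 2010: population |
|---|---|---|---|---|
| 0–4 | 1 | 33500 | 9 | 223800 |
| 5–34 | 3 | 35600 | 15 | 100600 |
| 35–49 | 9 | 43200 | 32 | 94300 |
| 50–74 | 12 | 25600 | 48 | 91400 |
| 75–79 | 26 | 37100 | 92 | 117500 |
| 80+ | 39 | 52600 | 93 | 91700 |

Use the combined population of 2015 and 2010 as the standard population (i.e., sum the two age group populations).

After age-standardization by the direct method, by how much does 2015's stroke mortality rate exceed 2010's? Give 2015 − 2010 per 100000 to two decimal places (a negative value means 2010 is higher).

-9.31

Age-specific rates per 100000 for 2015: 2.99, 8.43, 20.83, 46.88, 70.08, 74.14.
For 2010: 4.02, 14.91, 33.93, 52.52, 78.30, 101.42.
Combined standard total = 946900; weights = 0.2717, 0.1438, 0.1452, 0.1236, 0.1633, 0.1524.
2015: 0.2717×2.99 + 0.1438×8.43 + 0.1452×20.83 + 0.1236×46.88 + 0.1633×70.08 + 0.1524×74.14 = 33.5815 per 100000.
2010: 0.2717×4.02 + 0.1438×14.91 + 0.1452×33.93 + 0.1236×52.52 + 0.1633×78.30 + 0.1524×101.42 = 42.8929 per 100000.
Difference = 33.5815 − 42.8929 = -9.3115.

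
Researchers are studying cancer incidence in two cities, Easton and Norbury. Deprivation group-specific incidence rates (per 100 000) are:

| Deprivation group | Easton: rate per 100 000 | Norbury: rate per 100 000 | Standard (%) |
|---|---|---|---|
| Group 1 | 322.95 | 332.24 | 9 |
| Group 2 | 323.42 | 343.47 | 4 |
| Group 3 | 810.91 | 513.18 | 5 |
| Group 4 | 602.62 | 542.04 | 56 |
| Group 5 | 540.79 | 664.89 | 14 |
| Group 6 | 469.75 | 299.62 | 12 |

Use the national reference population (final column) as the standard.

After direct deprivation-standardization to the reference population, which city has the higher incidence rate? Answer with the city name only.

Standard weights: 0.09, 0.04, 0.05, 0.56, 0.14, 0.12.
Easton: 0.0900×322.95 + 0.0400×323.42 + 0.0500×810.91 + 0.5600×602.62 + 0.1400×540.79 + 0.1200×469.75 = 552.0956 per 100 000.
Norbury: 0.0900×332.24 + 0.0400×343.47 + 0.0500×513.18 + 0.5600×542.04 + 0.1400×664.89 + 0.1200×299.62 = 501.8808 per 100 000.

Easton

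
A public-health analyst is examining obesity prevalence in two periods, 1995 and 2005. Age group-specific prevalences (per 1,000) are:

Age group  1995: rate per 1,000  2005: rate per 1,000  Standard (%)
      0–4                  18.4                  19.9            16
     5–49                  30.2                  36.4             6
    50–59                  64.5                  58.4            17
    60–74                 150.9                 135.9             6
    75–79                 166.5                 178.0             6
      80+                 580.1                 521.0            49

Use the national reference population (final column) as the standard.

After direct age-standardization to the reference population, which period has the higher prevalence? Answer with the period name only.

1995

Standard weights: 0.16, 0.06, 0.17, 0.06, 0.06, 0.49.
1995: 0.1600×18.4 + 0.0600×30.2 + 0.1700×64.5 + 0.0600×150.9 + 0.0600×166.5 + 0.4900×580.1 = 319.0140 per 1,000.
2005: 0.1600×19.9 + 0.0600×36.4 + 0.1700×58.4 + 0.0600×135.9 + 0.0600×178.0 + 0.4900×521.0 = 289.4200 per 1,000.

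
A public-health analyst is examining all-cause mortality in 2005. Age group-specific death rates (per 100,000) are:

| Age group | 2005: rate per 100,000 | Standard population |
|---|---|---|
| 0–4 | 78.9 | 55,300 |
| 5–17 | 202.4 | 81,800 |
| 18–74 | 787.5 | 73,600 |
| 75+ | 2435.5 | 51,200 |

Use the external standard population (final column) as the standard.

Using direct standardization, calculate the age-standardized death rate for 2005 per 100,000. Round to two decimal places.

Standard total = 261,900; weights = 0.2111, 0.3123, 0.2810, 0.1955.
Standardized rate: 0.2111×78.9 + 0.3123×202.4 + 0.2810×787.5 + 0.1955×2435.5 = 777.3085 per 100,000.

777.31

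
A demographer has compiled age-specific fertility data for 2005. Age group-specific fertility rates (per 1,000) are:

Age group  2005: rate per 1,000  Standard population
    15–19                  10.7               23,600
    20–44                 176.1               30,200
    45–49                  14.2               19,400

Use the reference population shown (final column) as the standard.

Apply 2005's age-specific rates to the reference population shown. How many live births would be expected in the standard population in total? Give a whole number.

5846

Expected live births = Σ (standard pop × age-specific rate ÷ 1,000)
= 23,600×10.7/1,000 + 30,200×176.1/1,000 + 19,400×14.2/1,000
= 252.52 + 5318.22 + 275.48 = 5846.22.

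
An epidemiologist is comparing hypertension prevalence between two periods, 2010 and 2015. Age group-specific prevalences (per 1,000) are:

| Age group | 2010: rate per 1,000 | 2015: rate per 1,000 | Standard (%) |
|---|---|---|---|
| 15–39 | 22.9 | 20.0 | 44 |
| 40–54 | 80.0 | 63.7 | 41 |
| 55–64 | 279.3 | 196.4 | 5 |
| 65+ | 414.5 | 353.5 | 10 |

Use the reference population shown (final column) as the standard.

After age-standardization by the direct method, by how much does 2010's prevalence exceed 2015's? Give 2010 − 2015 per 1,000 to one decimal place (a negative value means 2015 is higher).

Standard weights: 0.44, 0.41, 0.05, 0.10.
2010: 0.4400×22.9 + 0.4100×80.0 + 0.0500×279.3 + 0.1000×414.5 = 98.2910 per 1,000.
2015: 0.4400×20.0 + 0.4100×63.7 + 0.0500×196.4 + 0.1000×353.5 = 80.0870 per 1,000.
Difference = 98.2910 − 80.0870 = 18.2040.

18.2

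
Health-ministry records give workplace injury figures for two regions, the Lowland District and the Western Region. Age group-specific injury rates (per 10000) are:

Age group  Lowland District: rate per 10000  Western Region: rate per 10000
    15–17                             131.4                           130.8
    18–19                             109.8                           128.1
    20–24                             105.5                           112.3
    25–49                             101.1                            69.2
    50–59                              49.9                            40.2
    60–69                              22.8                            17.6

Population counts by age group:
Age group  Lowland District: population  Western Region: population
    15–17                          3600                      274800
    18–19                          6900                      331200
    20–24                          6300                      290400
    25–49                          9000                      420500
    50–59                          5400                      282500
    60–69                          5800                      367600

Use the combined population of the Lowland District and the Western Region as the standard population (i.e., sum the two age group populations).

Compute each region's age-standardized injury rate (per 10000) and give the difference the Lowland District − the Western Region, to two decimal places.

5.19

Combined standard total = 2004000; weights = 0.1389, 0.1687, 0.1481, 0.2143, 0.1437, 0.1863.
The Lowland District: 0.1389×131.4 + 0.1687×109.8 + 0.1481×105.5 + 0.2143×101.1 + 0.1437×49.9 + 0.1863×22.8 = 85.4836 per 10000.
The Western Region: 0.1389×130.8 + 0.1687×128.1 + 0.1481×112.3 + 0.2143×69.2 + 0.1437×40.2 + 0.1863×17.6 = 80.2952 per 10000.
Difference = 85.4836 − 80.2952 = 5.1884.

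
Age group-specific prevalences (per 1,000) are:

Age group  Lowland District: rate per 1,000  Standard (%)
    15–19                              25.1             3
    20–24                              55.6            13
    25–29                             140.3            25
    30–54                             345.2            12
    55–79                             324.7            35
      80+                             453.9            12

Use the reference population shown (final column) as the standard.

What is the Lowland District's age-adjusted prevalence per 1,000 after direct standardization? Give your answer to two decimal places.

Standard weights: 0.03, 0.13, 0.25, 0.12, 0.35, 0.12.
Standardized rate: 0.0300×25.1 + 0.1300×55.6 + 0.2500×140.3 + 0.1200×345.2 + 0.3500×324.7 + 0.1200×453.9 = 252.5930 per 1,000.

252.59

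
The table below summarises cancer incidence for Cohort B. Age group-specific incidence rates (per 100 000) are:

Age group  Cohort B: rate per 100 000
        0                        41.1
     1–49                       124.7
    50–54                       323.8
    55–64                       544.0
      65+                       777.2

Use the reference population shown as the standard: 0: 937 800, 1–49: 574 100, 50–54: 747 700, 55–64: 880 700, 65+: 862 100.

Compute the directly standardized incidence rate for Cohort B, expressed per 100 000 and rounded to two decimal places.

375.12

Standard total = 4 002 400; weights = 0.2343, 0.1434, 0.1868, 0.2200, 0.2154.
Standardized rate: 0.2343×41.1 + 0.1434×124.7 + 0.1868×323.8 + 0.2200×544.0 + 0.2154×777.2 = 375.1159 per 100 000.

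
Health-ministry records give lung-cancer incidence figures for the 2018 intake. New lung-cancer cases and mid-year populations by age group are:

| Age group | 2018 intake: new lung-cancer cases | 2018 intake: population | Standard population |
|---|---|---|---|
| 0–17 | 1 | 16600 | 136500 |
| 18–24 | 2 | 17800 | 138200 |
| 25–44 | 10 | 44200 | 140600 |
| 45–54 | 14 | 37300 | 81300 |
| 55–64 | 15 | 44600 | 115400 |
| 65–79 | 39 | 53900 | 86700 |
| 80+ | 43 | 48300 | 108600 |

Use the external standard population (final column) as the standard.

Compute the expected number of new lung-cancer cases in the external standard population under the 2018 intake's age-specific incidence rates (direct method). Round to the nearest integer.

284

Age-specific rates per 100000 for the 2018 intake: 6.02, 11.24, 22.62, 37.53, 33.63, 72.36, 89.03.
Expected new lung-cancer cases = Σ (standard pop × age-specific rate ÷ 100000)
= 136500×6.02/100000 + 138200×11.24/100000 + 140600×22.62/100000 + 81300×37.53/100000 + 115400×33.63/100000 + 86700×72.36/100000 + 108600×89.03/100000
= 8.22 + 15.53 + 31.81 + 30.51 + 38.81 + 62.73 + 96.68 = 284.30.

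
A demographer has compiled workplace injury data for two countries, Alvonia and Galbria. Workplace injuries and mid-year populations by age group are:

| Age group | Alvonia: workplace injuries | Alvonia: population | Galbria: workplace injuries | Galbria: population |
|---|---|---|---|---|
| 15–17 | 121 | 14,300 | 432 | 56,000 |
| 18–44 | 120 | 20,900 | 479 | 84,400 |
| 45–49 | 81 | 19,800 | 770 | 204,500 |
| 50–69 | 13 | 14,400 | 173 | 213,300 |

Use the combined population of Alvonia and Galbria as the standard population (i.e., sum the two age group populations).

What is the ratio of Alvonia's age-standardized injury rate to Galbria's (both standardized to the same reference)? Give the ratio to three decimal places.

Age-specific rates per 10,000 for Alvonia: 84.62, 57.42, 40.91, 9.03.
For Galbria: 77.14, 56.75, 37.65, 8.11.
Combined standard total = 627,600; weights = 0.1120, 0.1678, 0.3574, 0.3628.
Alvonia: 0.1120×84.62 + 0.1678×57.42 + 0.3574×40.91 + 0.3628×9.03 = 37.0075 per 10,000.
Galbria: 0.1120×77.14 + 0.1678×56.75 + 0.3574×37.65 + 0.3628×8.11 = 34.5628 per 10,000.
Ratio = 37.0075 ÷ 34.5628 = 1.07073.

1.071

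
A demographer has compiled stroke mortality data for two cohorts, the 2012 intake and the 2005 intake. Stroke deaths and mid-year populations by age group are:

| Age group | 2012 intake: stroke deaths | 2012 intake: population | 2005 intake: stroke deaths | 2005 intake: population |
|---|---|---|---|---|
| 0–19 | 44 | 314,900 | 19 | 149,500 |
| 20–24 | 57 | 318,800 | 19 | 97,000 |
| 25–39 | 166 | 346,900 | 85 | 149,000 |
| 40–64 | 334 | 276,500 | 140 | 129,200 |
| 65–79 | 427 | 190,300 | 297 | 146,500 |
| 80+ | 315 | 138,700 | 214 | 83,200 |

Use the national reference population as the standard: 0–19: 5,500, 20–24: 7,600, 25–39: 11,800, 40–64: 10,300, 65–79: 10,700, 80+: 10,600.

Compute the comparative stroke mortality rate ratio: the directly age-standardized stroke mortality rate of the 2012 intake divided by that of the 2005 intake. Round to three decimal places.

0.989

Age-specific rates per 100,000 for the 2012 intake: 13.97, 17.88, 47.85, 120.80, 224.38, 227.11.
For the 2005 intake: 12.71, 19.59, 57.05, 108.36, 202.73, 257.21.
Standard total = 56,500; weights = 0.0973, 0.1345, 0.2088, 0.1823, 0.1894, 0.1876.
The 2012 intake: 0.0973×13.97 + 0.1345×17.88 + 0.2088×47.85 + 0.1823×120.80 + 0.1894×224.38 + 0.1876×227.11 = 120.8820 per 100,000.
The 2005 intake: 0.0973×12.71 + 0.1345×19.59 + 0.2088×57.05 + 0.1823×108.36 + 0.1894×202.73 + 0.1876×257.21 = 122.1890 per 100,000.
Ratio = 120.8820 ÷ 122.1890 = 0.98930.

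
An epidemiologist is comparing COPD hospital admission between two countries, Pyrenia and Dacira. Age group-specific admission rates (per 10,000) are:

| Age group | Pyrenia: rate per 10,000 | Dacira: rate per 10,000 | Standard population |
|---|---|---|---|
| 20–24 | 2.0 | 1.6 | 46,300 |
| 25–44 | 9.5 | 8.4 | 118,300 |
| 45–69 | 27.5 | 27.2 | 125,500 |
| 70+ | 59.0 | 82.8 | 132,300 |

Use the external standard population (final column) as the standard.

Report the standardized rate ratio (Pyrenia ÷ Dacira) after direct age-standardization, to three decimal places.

0.808

Standard total = 422,400; weights = 0.1096, 0.2801, 0.2971, 0.3132.
Pyrenia: 0.1096×2.0 + 0.2801×9.5 + 0.2971×27.5 + 0.3132×59.0 = 29.5298 per 10,000.
Dacira: 0.1096×1.6 + 0.2801×8.4 + 0.2971×27.2 + 0.3132×82.8 = 36.5432 per 10,000.
Ratio = 29.5298 ÷ 36.5432 = 0.80808.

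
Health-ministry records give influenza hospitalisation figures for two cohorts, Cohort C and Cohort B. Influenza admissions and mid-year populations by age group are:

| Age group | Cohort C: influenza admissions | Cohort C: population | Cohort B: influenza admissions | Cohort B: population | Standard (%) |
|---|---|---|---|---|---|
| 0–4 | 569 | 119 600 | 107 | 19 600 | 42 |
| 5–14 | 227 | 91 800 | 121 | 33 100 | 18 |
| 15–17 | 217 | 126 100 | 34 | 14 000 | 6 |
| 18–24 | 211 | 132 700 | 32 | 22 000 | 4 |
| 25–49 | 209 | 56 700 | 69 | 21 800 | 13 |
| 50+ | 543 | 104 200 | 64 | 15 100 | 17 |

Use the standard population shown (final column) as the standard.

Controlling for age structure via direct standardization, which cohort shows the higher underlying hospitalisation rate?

Age-specific rates per 100 000 for Cohort C: 475.75, 247.28, 172.09, 159.01, 368.61, 521.11.
For Cohort B: 545.92, 365.56, 242.86, 145.45, 316.51, 423.84.
Standard weights: 0.42, 0.18, 0.06, 0.04, 0.13, 0.17.
Cohort C: 0.4200×475.75 + 0.1800×247.28 + 0.0600×172.09 + 0.0400×159.01 + 0.1300×368.61 + 0.1700×521.11 = 397.5193 per 100 000.
Cohort B: 0.4200×545.92 + 0.1800×365.56 + 0.0600×242.86 + 0.0400×145.45 + 0.1300×316.51 + 0.1700×423.84 = 428.6757 per 100 000.

Cohort B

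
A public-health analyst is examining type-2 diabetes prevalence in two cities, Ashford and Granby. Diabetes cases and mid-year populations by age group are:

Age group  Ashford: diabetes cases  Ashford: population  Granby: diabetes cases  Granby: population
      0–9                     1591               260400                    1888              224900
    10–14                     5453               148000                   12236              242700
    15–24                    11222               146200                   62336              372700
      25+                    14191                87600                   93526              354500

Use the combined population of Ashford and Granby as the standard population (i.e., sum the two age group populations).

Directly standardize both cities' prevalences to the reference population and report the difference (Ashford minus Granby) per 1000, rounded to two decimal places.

Age-specific rates per 1000 for Ashford: 6.110, 36.845, 76.758, 161.998.
For Granby: 8.395, 50.416, 167.255, 263.825.
Combined standard total = 1837000; weights = 0.2642, 0.2127, 0.2825, 0.2407.
Ashford: 0.2642×6.110 + 0.2127×36.845 + 0.2825×76.758 + 0.2407×161.998 = 70.1193 per 1000.
Granby: 0.2642×8.395 + 0.2127×50.416 + 0.2825×167.255 + 0.2407×263.825 = 123.6785 per 1000.
Difference = 70.1193 − 123.6785 = -53.5592.

-53.56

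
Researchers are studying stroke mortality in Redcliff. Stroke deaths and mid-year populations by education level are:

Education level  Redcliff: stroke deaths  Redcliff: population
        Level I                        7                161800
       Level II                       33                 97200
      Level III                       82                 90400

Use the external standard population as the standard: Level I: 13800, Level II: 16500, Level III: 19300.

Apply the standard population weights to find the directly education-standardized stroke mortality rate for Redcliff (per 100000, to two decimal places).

Education-specific rates per 100000 for Redcliff: 4.33, 33.95, 90.71.
Standard total = 49600; weights = 0.2782, 0.3327, 0.3891.
Standardized rate: 0.2782×4.33 + 0.3327×33.95 + 0.3891×90.71 = 47.7934 per 100000.

47.79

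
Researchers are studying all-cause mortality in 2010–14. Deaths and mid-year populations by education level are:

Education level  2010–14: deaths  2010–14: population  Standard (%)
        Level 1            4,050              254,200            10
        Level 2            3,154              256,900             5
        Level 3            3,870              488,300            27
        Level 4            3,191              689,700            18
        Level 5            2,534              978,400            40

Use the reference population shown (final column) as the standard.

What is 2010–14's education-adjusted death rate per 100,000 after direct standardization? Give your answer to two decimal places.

Education-specific rates per 100,000 for 2010–14: 1593.23, 1227.72, 792.55, 462.66, 258.99.
Standard weights: 0.10, 0.05, 0.27, 0.18, 0.40.
Standardized rate: 0.1000×1593.23 + 0.0500×1227.72 + 0.2700×792.55 + 0.1800×462.66 + 0.4000×258.99 = 621.5738 per 100,000.

621.57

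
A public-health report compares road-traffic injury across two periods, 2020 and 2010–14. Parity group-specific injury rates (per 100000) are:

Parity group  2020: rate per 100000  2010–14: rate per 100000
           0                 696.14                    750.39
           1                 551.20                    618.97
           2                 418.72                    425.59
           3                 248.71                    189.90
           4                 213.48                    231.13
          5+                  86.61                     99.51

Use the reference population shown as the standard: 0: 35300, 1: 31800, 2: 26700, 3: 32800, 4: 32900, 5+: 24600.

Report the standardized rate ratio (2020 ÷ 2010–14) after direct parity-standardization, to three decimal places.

0.956

Standard total = 184100; weights = 0.1917, 0.1727, 0.1450, 0.1782, 0.1787, 0.1336.
2020: 0.1917×696.14 + 0.1727×551.20 + 0.1450×418.72 + 0.1782×248.71 + 0.1787×213.48 + 0.1336×86.61 = 383.4520 per 100000.
2010–14: 0.1917×750.39 + 0.1727×618.97 + 0.1450×425.59 + 0.1782×189.90 + 0.1787×231.13 + 0.1336×99.51 = 400.9566 per 100000.
Ratio = 383.4520 ÷ 400.9566 = 0.95634.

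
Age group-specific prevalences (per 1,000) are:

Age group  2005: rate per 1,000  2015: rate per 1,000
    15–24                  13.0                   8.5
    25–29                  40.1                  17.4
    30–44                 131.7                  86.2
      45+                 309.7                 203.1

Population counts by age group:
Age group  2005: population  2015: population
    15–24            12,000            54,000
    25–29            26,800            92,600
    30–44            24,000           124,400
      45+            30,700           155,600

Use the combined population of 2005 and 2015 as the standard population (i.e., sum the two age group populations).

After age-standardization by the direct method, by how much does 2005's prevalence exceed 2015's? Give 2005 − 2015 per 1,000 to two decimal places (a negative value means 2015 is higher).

Combined standard total = 520,100; weights = 0.1269, 0.2296, 0.2853, 0.3582.
2005: 0.1269×13.0 + 0.2296×40.1 + 0.2853×131.7 + 0.3582×309.7 = 159.3681 per 1,000.
2015: 0.1269×8.5 + 0.2296×17.4 + 0.2853×86.2 + 0.3582×203.1 = 102.4191 per 1,000.
Difference = 159.3681 − 102.4191 = 56.9490.

56.95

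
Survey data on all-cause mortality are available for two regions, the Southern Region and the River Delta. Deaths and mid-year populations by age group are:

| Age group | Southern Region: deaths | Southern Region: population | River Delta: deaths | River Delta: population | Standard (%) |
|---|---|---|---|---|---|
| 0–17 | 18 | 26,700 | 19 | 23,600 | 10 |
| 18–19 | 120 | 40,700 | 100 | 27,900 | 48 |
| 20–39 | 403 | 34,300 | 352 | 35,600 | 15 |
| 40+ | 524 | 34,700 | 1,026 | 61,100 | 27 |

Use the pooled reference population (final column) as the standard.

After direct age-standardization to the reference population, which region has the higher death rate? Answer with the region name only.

River Delta

Age-specific rates per 1,000 for the Southern Region: 0.674, 2.948, 11.749, 15.101.
For the River Delta: 0.805, 3.584, 9.888, 16.792.
Standard weights: 0.10, 0.48, 0.15, 0.27.
The Southern Region: 0.1000×0.674 + 0.4800×2.948 + 0.1500×11.749 + 0.2700×15.101 = 7.3223 per 1,000.
The River Delta: 0.1000×0.805 + 0.4800×3.584 + 0.1500×9.888 + 0.2700×16.792 = 7.8180 per 1,000.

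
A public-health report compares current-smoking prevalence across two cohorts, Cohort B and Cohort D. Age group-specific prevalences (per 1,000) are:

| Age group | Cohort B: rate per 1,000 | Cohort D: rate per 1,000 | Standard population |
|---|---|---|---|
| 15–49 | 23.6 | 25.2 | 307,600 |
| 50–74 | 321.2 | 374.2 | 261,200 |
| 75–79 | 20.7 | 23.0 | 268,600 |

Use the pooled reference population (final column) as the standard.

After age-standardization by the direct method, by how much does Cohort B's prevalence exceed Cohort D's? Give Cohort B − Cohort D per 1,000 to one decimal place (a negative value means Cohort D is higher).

Standard total = 837,400; weights = 0.3673, 0.3119, 0.3208.
Cohort B: 0.3673×23.6 + 0.3119×321.2 + 0.3208×20.7 = 115.4966 per 1,000.
Cohort D: 0.3673×25.2 + 0.3119×374.2 + 0.3208×23.0 = 133.3537 per 1,000.
Difference = 115.4966 − 133.3537 = -17.8571.

-17.9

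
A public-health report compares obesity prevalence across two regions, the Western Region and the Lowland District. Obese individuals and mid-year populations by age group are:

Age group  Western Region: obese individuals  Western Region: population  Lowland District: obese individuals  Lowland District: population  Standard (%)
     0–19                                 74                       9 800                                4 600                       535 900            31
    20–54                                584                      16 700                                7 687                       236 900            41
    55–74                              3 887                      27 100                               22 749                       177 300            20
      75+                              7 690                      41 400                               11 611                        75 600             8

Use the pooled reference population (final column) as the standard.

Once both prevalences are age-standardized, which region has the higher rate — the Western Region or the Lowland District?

Age-specific rates per 1 000 for the Western Region: 7.551, 34.970, 143.432, 185.749.
For the Lowland District: 8.584, 32.448, 128.308, 153.585.
Standard weights: 0.31, 0.41, 0.20, 0.08.
The Western Region: 0.3100×7.551 + 0.4100×34.970 + 0.2000×143.432 + 0.0800×185.749 = 60.2248 per 1 000.
The Lowland District: 0.3100×8.584 + 0.4100×32.448 + 0.2000×128.308 + 0.0800×153.585 = 53.9131 per 1 000.

Western Region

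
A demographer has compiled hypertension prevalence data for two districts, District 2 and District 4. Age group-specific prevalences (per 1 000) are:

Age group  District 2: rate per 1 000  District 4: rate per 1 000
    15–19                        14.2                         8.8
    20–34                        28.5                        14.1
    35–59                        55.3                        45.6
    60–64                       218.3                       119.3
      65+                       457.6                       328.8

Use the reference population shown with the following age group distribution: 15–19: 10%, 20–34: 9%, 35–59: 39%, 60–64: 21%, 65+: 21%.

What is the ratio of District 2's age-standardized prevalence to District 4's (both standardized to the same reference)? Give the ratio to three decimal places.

Standard weights: 0.10, 0.09, 0.39, 0.21, 0.21.
District 2: 0.1000×14.2 + 0.0900×28.5 + 0.3900×55.3 + 0.2100×218.3 + 0.2100×457.6 = 167.4910 per 1 000.
District 4: 0.1000×8.8 + 0.0900×14.1 + 0.3900×45.6 + 0.2100×119.3 + 0.2100×328.8 = 114.0340 per 1 000.
Ratio = 167.4910 ÷ 114.0340 = 1.46878.

1.469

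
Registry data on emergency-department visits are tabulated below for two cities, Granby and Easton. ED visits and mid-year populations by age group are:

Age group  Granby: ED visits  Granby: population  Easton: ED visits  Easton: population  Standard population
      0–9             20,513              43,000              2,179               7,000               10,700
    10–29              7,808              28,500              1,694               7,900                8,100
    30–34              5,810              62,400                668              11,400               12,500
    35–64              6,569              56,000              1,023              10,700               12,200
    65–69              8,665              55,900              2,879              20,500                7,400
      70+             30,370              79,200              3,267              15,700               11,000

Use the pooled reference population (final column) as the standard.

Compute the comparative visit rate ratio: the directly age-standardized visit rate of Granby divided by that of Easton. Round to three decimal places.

Age-specific rates per 1,000 for Granby: 477.047, 273.965, 93.109, 117.304, 155.009, 383.460.
For Easton: 311.286, 214.430, 58.596, 95.607, 140.439, 208.089.
Standard total = 61,900; weights = 0.1729, 0.1309, 0.2019, 0.1971, 0.1195, 0.1777.
Granby: 0.1729×477.047 + 0.1309×273.965 + 0.2019×93.109 + 0.1971×117.304 + 0.1195×155.009 + 0.1777×383.460 = 246.9079 per 1,000.
Easton: 0.1729×311.286 + 0.1309×214.430 + 0.2019×58.596 + 0.1971×95.607 + 0.1195×140.439 + 0.1777×208.089 = 166.3124 per 1,000.
Ratio = 246.9079 ÷ 166.3124 = 1.48460.

1.485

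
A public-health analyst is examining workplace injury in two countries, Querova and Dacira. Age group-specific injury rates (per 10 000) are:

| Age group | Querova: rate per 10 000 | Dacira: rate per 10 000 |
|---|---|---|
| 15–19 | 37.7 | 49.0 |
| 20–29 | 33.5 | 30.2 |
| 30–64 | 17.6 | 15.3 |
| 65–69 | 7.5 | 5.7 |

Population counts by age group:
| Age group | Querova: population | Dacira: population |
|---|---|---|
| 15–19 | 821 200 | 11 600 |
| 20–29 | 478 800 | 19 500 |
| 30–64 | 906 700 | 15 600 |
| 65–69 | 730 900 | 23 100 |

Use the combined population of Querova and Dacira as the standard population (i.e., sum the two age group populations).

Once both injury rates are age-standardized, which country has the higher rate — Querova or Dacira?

Dacira

Combined standard total = 3 007 400; weights = 0.2769, 0.1657, 0.3067, 0.2507.
Querova: 0.2769×37.7 + 0.1657×33.5 + 0.3067×17.6 + 0.2507×7.5 = 23.2683 per 10 000.
Dacira: 0.2769×49.0 + 0.1657×30.2 + 0.3067×15.3 + 0.2507×5.7 = 24.6940 per 10 000.
The crude rates (23.30 vs 21.89) would put Querova higher, but that reflects its age composition; once standardized to a common age structure, Dacira has the higher underlying rate.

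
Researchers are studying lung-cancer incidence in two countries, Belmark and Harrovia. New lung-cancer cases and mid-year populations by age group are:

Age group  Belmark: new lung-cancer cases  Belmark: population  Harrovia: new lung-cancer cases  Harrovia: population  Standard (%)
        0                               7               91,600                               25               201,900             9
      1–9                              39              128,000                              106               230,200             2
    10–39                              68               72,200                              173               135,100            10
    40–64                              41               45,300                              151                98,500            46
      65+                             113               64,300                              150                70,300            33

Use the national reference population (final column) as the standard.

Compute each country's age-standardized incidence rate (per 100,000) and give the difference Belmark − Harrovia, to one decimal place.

-45.4

Age-specific rates per 100,000 for Belmark: 7.64, 30.47, 94.18, 90.51, 175.74.
For Harrovia: 12.38, 46.05, 128.05, 153.30, 213.37.
Standard weights: 0.09, 0.02, 0.10, 0.46, 0.33.
Belmark: 0.0900×7.64 + 0.0200×30.47 + 0.1000×94.18 + 0.4600×90.51 + 0.3300×175.74 = 110.3428 per 100,000.
Harrovia: 0.0900×12.38 + 0.0200×46.05 + 0.1000×128.05 + 0.4600×153.30 + 0.3300×213.37 = 155.7710 per 100,000.
Difference = 110.3428 − 155.7710 = -45.4282.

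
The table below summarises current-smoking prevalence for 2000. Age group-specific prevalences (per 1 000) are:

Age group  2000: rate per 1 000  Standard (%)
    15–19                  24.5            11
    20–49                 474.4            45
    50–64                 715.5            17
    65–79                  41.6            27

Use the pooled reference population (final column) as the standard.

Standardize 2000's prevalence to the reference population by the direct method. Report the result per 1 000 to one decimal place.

349.0

Standard weights: 0.11, 0.45, 0.17, 0.27.
Standardized rate: 0.1100×24.5 + 0.4500×474.4 + 0.1700×715.5 + 0.2700×41.6 = 349.0420 per 1 000.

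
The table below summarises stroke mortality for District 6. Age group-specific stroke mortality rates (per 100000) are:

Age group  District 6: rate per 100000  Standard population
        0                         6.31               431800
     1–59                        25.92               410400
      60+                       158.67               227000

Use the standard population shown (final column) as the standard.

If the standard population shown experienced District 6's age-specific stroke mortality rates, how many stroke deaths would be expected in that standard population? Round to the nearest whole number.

Expected stroke deaths = Σ (standard pop × age-specific rate ÷ 100000)
= 431800×6.31/100000 + 410400×25.92/100000 + 227000×158.67/100000
= 27.25 + 106.38 + 360.18 = 493.80.

494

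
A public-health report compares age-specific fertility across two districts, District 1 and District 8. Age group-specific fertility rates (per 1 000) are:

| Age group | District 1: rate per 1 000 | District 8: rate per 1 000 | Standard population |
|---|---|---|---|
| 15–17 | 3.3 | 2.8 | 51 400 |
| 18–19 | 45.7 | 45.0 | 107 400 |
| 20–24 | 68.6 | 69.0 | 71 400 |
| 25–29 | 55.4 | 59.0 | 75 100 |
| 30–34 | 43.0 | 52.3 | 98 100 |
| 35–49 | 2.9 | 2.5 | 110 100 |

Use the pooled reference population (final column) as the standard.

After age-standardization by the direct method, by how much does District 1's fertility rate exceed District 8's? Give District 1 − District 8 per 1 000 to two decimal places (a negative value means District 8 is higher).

Standard total = 513 500; weights = 0.1001, 0.2092, 0.1390, 0.1463, 0.1910, 0.2144.
District 1: 0.1001×3.3 + 0.2092×45.7 + 0.1390×68.6 + 0.1463×55.4 + 0.1910×43.0 + 0.2144×2.9 = 36.3661 per 1 000.
District 8: 0.1001×2.8 + 0.2092×45.0 + 0.1390×69.0 + 0.1463×59.0 + 0.1910×52.3 + 0.2144×2.5 = 38.4426 per 1 000.
Difference = 36.3661 − 38.4426 = -2.0766.

-2.08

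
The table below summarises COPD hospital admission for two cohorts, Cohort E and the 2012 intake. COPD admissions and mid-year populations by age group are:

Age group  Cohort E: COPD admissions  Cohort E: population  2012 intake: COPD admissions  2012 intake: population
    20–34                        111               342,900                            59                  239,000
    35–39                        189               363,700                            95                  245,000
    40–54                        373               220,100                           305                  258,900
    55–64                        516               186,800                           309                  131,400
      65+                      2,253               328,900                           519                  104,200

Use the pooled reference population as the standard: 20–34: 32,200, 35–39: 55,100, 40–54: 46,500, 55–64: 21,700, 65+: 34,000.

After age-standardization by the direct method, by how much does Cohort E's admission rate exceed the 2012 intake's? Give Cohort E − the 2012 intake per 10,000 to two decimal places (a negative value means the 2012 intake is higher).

Age-specific rates per 10,000 for Cohort E: 3.24, 5.20, 16.95, 27.62, 68.50.
For the 2012 intake: 2.47, 3.88, 11.78, 23.52, 49.81.
Standard total = 189,500; weights = 0.1699, 0.2908, 0.2454, 0.1145, 0.1794.
Cohort E: 0.1699×3.24 + 0.2908×5.20 + 0.2454×16.95 + 0.1145×27.62 + 0.1794×68.50 = 21.6731 per 10,000.
The 2012 intake: 0.1699×2.47 + 0.2908×3.88 + 0.2454×11.78 + 0.1145×23.52 + 0.1794×49.81 = 16.0671 per 10,000.
Difference = 21.6731 − 16.0671 = 5.6060.

5.61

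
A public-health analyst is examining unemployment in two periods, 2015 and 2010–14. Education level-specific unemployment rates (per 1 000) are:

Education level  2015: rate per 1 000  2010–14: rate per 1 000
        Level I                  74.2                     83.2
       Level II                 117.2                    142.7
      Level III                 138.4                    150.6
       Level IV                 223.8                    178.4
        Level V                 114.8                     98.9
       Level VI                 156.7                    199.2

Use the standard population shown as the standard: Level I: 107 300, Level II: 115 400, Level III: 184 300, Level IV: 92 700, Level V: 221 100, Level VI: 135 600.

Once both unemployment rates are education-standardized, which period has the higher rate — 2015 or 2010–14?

2010–14

Standard total = 856 400; weights = 0.1253, 0.1348, 0.2152, 0.1082, 0.2582, 0.1583.
2015: 0.1253×74.2 + 0.1348×117.2 + 0.2152×138.4 + 0.1082×223.8 + 0.2582×114.8 + 0.1583×156.7 = 133.5482 per 1 000.
2010–14: 0.1253×83.2 + 0.1348×142.7 + 0.2152×150.6 + 0.1082×178.4 + 0.2582×98.9 + 0.1583×199.2 = 138.4476 per 1 000.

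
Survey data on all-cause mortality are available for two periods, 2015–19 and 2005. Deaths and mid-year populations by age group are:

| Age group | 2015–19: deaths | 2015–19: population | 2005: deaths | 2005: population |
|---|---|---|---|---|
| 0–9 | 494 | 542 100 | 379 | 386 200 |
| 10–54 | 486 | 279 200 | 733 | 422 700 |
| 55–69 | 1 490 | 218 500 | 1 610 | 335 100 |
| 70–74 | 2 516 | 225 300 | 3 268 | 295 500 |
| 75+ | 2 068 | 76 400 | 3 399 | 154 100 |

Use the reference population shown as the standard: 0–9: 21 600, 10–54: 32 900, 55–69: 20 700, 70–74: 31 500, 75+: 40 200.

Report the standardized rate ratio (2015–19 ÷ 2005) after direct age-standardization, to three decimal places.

1.174

Age-specific rates per 1 000 for 2015–19: 0.911, 1.741, 6.819, 11.167, 27.068.
For 2005: 0.981, 1.734, 4.805, 11.059, 22.057.
Standard total = 146 900; weights = 0.1470, 0.2240, 0.1409, 0.2144, 0.2737.
2015–19: 0.1470×0.911 + 0.2240×1.741 + 0.1409×6.819 + 0.2144×11.167 + 0.2737×27.068 = 11.2867 per 1 000.
2005: 0.1470×0.981 + 0.2240×1.734 + 0.1409×4.805 + 0.2144×11.059 + 0.2737×22.057 = 9.6172 per 1 000.
Ratio = 11.2867 ÷ 9.6172 = 1.17360.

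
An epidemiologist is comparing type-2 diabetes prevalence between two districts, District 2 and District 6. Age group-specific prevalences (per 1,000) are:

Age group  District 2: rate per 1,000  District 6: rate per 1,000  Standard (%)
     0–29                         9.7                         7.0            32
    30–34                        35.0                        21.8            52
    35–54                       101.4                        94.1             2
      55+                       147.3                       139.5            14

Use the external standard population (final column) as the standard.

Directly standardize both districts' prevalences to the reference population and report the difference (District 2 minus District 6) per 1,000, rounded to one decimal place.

Standard weights: 0.32, 0.52, 0.02, 0.14.
District 2: 0.3200×9.7 + 0.5200×35.0 + 0.0200×101.4 + 0.1400×147.3 = 43.9540 per 1,000.
District 6: 0.3200×7.0 + 0.5200×21.8 + 0.0200×94.1 + 0.1400×139.5 = 34.9880 per 1,000.
Difference = 43.9540 − 34.9880 = 8.9660.

9.0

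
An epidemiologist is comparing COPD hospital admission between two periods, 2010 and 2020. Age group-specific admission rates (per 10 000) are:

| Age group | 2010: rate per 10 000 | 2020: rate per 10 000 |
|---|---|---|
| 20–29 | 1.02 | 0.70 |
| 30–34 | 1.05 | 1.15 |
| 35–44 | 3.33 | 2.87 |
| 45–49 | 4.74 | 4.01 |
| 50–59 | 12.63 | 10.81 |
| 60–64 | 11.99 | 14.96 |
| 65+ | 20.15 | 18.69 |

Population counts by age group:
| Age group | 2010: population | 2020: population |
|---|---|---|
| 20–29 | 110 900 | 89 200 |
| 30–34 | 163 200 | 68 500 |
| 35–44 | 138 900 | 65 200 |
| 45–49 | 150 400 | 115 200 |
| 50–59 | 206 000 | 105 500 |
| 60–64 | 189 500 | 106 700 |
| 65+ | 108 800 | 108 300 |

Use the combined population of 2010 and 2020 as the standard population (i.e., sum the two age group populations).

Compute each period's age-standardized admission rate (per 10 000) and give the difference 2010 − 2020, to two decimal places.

0.19

Combined standard total = 1 726 300; weights = 0.1159, 0.1342, 0.1182, 0.1539, 0.1804, 0.1716, 0.1258.
2010: 0.1159×1.02 + 0.1342×1.05 + 0.1182×3.33 + 0.1539×4.74 + 0.1804×12.63 + 0.1716×11.99 + 0.1258×20.15 = 8.2525 per 10 000.
2020: 0.1159×0.70 + 0.1342×1.15 + 0.1182×2.87 + 0.1539×4.01 + 0.1804×10.81 + 0.1716×14.96 + 0.1258×18.69 = 8.0597 per 10 000.
Difference = 8.2525 − 8.0597 = 0.1928.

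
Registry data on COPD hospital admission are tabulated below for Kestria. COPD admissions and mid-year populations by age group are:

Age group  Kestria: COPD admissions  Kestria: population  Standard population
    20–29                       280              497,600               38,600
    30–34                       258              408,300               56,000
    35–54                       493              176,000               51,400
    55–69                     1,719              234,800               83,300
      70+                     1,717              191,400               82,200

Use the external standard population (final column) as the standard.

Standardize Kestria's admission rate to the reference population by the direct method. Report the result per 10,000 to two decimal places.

Age-specific rates per 10,000 for Kestria: 5.63, 6.32, 28.01, 73.21, 89.71.
Standard total = 311,500; weights = 0.1239, 0.1798, 0.1650, 0.2674, 0.2639.
Standardized rate: 0.1239×5.63 + 0.1798×6.32 + 0.1650×28.01 + 0.2674×73.21 + 0.2639×89.71 = 49.7056 per 10,000.

49.71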